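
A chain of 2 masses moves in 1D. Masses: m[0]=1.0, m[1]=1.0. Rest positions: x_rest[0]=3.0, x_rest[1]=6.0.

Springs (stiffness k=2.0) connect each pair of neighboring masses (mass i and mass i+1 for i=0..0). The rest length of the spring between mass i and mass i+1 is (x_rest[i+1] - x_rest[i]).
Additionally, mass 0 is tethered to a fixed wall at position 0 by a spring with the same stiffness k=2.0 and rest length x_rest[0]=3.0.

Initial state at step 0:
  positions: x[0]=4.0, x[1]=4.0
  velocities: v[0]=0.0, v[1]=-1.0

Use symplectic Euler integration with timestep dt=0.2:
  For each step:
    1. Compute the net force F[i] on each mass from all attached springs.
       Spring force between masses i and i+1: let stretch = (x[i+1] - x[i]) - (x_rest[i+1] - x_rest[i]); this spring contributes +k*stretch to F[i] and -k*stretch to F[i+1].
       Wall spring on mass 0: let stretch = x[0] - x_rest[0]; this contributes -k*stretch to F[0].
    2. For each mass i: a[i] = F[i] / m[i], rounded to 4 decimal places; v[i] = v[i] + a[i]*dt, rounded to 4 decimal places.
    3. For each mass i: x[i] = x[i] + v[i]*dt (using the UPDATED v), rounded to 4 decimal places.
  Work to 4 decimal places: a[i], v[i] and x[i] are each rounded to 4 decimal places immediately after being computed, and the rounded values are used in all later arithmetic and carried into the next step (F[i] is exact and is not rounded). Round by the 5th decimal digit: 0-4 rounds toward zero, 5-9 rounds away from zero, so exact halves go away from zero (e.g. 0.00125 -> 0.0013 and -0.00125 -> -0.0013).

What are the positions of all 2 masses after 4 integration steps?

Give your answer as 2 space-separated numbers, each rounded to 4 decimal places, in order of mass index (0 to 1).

Step 0: x=[4.0000 4.0000] v=[0.0000 -1.0000]
Step 1: x=[3.6800 4.0400] v=[-1.6000 0.2000]
Step 2: x=[3.0944 4.2912] v=[-2.9280 1.2560]
Step 3: x=[2.3570 4.6867] v=[-3.6870 1.9773]
Step 4: x=[1.6174 5.1358] v=[-3.6979 2.2454]

Answer: 1.6174 5.1358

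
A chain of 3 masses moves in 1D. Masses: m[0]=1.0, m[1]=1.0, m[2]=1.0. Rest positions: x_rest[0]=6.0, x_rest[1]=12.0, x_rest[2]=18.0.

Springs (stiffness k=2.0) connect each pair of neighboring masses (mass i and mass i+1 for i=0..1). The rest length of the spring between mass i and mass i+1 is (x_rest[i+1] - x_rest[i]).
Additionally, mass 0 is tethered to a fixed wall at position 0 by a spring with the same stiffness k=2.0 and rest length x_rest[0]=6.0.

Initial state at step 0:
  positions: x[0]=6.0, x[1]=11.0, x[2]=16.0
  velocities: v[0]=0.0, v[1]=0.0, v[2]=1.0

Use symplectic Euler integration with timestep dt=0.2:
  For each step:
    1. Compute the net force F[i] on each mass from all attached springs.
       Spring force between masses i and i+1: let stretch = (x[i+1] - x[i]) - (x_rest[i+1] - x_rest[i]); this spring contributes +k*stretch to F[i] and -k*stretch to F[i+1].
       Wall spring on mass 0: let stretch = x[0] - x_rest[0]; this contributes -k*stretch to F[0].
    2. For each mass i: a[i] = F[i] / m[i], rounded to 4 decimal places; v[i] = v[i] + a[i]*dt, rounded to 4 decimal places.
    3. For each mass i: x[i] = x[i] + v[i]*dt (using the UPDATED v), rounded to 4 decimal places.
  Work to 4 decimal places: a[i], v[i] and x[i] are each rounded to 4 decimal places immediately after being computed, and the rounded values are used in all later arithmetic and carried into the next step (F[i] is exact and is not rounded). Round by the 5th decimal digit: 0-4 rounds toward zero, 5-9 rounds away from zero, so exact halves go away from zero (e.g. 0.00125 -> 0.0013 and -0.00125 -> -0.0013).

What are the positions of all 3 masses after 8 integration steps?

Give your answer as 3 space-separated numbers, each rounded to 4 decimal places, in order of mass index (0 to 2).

Answer: 5.2090 11.7859 18.5238

Derivation:
Step 0: x=[6.0000 11.0000 16.0000] v=[0.0000 0.0000 1.0000]
Step 1: x=[5.9200 11.0000 16.2800] v=[-0.4000 0.0000 1.4000]
Step 2: x=[5.7728 11.0160 16.6176] v=[-0.7360 0.0800 1.6880]
Step 3: x=[5.5832 11.0607 16.9871] v=[-0.9478 0.2234 1.8474]
Step 4: x=[5.3852 11.1413 17.3625] v=[-0.9901 0.4030 1.8768]
Step 5: x=[5.2169 11.2591 17.7202] v=[-0.8417 0.5890 1.7883]
Step 6: x=[5.1146 11.4104 18.0410] v=[-0.5116 0.7566 1.6039]
Step 7: x=[5.1068 11.5885 18.3113] v=[-0.0391 0.8905 1.3517]
Step 8: x=[5.2090 11.7859 18.5238] v=[0.5109 0.9869 1.0626]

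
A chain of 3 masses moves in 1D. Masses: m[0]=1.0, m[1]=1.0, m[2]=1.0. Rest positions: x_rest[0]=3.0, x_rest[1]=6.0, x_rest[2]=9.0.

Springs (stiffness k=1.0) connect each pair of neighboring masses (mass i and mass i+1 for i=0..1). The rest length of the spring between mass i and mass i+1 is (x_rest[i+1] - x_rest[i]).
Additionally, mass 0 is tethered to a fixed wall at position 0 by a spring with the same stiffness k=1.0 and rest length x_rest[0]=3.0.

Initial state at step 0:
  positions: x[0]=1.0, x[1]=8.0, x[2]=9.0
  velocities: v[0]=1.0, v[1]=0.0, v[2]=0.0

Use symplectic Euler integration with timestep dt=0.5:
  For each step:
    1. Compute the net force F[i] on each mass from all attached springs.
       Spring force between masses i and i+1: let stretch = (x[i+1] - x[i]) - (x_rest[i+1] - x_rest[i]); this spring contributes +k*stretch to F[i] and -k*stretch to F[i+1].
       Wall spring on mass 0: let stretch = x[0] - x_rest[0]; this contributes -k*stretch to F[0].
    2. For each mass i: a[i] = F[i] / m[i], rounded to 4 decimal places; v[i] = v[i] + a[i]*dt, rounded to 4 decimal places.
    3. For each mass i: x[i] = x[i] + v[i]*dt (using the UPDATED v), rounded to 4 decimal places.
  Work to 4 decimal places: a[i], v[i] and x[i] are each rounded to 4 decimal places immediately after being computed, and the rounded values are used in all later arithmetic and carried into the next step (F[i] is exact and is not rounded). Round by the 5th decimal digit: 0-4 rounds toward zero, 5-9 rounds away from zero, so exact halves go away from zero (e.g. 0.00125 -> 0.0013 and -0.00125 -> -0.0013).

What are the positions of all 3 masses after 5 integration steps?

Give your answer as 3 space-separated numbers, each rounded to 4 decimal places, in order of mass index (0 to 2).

Step 0: x=[1.0000 8.0000 9.0000] v=[1.0000 0.0000 0.0000]
Step 1: x=[3.0000 6.5000 9.5000] v=[4.0000 -3.0000 1.0000]
Step 2: x=[5.1250 4.8750 10.0000] v=[4.2500 -3.2500 1.0000]
Step 3: x=[5.9063 4.5938 9.9688] v=[1.5625 -0.5625 -0.0625]
Step 4: x=[4.8829 5.9845 9.3438] v=[-2.0469 2.7813 -1.2500]
Step 5: x=[2.9141 7.9396 8.6290] v=[-3.9376 3.9102 -1.4297]

Answer: 2.9141 7.9396 8.6290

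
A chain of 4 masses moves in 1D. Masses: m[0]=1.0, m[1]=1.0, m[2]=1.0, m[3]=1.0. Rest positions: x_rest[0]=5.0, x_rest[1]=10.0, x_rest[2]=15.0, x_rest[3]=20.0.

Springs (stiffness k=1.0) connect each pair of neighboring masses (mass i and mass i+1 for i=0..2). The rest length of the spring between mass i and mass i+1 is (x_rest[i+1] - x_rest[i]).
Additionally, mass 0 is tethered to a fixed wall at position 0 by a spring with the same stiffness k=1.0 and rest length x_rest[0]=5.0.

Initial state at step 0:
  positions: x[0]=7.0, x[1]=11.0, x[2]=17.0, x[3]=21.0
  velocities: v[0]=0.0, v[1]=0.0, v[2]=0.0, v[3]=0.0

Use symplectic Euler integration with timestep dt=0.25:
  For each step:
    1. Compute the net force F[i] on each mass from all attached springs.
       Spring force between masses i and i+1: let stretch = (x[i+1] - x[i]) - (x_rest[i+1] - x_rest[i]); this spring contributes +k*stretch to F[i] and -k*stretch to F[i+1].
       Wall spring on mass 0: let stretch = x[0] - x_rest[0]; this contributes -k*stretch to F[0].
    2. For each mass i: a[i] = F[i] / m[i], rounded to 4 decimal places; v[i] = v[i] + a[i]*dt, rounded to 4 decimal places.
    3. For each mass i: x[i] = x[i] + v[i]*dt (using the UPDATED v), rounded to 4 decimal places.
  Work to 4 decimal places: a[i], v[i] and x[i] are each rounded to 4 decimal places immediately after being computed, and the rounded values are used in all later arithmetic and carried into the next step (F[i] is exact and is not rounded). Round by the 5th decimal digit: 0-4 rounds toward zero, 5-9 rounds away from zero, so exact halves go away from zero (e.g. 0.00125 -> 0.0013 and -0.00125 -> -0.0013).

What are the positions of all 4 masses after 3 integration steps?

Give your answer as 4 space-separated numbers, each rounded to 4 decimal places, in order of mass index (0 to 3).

Step 0: x=[7.0000 11.0000 17.0000 21.0000] v=[0.0000 0.0000 0.0000 0.0000]
Step 1: x=[6.8125 11.1250 16.8750 21.0625] v=[-0.7500 0.5000 -0.5000 0.2500]
Step 2: x=[6.4688 11.3399 16.6524 21.1758] v=[-1.3750 0.8594 -0.8906 0.4531]
Step 3: x=[6.0252 11.5824 16.3804 21.3189] v=[-1.7744 0.9698 -1.0879 0.5723]

Answer: 6.0252 11.5824 16.3804 21.3189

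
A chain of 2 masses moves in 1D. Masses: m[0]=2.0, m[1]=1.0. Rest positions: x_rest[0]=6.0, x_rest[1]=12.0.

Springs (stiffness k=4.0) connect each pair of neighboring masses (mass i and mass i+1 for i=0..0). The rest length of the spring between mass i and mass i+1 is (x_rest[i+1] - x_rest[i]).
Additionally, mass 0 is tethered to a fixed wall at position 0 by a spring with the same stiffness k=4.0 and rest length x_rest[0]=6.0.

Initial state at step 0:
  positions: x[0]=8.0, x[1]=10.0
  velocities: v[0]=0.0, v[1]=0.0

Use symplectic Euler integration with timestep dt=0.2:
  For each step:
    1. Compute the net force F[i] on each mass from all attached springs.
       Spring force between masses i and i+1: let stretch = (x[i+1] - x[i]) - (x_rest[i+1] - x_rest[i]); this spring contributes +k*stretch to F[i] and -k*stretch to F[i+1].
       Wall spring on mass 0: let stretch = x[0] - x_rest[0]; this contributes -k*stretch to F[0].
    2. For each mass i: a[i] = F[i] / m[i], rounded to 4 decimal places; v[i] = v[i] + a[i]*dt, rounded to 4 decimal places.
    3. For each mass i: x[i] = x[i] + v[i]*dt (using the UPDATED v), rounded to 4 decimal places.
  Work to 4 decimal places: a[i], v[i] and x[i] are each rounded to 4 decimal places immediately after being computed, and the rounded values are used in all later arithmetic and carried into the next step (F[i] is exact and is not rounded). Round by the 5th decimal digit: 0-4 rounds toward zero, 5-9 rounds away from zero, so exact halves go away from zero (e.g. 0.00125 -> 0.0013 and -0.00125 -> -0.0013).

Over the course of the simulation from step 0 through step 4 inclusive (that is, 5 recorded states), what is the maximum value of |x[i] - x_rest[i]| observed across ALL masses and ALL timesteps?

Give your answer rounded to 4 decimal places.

Step 0: x=[8.0000 10.0000] v=[0.0000 0.0000]
Step 1: x=[7.5200 10.6400] v=[-2.4000 3.2000]
Step 2: x=[6.6880 11.7408] v=[-4.1600 5.5040]
Step 3: x=[5.7252 12.9932] v=[-4.8141 6.2618]
Step 4: x=[4.8858 14.0427] v=[-4.1970 5.2474]
Max displacement = 2.0427

Answer: 2.0427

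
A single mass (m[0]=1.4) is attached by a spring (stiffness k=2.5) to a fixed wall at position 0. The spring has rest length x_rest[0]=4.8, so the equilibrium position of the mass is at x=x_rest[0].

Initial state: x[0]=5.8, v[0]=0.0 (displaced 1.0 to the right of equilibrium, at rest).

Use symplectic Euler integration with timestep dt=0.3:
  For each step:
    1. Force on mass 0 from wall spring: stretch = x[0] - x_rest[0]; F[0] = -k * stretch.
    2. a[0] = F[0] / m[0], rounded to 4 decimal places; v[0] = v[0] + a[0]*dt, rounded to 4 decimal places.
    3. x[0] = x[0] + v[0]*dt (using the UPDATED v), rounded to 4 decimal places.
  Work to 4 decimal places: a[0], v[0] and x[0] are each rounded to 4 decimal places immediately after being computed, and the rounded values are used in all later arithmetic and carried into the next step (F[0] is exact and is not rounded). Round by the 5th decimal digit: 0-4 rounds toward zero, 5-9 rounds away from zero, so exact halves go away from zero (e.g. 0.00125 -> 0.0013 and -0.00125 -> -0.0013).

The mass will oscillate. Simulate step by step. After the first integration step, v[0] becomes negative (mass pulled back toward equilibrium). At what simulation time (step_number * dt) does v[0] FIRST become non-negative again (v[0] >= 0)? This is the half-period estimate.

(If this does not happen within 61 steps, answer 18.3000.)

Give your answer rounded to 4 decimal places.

Answer: 2.4000

Derivation:
Step 0: x=[5.8000] v=[0.0000]
Step 1: x=[5.6393] v=[-0.5357]
Step 2: x=[5.3437] v=[-0.9853]
Step 3: x=[4.9607] v=[-1.2766]
Step 4: x=[4.5519] v=[-1.3627]
Step 5: x=[4.1830] v=[-1.2298]
Step 6: x=[3.9132] v=[-0.8993]
Step 7: x=[3.7859] v=[-0.4242]
Step 8: x=[3.8216] v=[0.1191]
First v>=0 after going negative at step 8, time=2.4000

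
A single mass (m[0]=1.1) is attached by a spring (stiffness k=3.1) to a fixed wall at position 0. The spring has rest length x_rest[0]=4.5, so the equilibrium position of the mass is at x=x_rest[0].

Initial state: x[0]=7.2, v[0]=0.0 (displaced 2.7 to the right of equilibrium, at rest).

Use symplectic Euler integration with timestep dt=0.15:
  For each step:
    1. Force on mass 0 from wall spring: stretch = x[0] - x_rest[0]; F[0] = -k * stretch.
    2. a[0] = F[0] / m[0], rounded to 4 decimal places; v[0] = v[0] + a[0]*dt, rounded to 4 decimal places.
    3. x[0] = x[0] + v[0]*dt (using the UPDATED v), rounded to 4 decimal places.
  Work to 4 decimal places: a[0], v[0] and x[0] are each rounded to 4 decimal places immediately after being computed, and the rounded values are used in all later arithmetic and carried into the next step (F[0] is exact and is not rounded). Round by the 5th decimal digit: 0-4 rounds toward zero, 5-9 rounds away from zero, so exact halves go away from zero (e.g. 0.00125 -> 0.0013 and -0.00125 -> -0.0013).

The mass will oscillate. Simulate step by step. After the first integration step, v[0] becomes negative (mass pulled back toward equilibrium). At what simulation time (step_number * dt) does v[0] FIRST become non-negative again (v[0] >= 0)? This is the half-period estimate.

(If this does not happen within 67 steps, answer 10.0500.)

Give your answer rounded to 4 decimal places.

Answer: 1.9500

Derivation:
Step 0: x=[7.2000] v=[0.0000]
Step 1: x=[7.0288] v=[-1.1414]
Step 2: x=[6.6972] v=[-2.2104]
Step 3: x=[6.2263] v=[-3.1392]
Step 4: x=[5.6460] v=[-3.8690]
Step 5: x=[4.9930] v=[-4.3534]
Step 6: x=[4.3087] v=[-4.5618]
Step 7: x=[3.6366] v=[-4.4809]
Step 8: x=[3.0192] v=[-4.1159]
Step 9: x=[2.4957] v=[-3.4899]
Step 10: x=[2.0993] v=[-2.6426]
Step 11: x=[1.8551] v=[-1.6278]
Step 12: x=[1.7786] v=[-0.5097]
Step 13: x=[1.8747] v=[0.6407]
First v>=0 after going negative at step 13, time=1.9500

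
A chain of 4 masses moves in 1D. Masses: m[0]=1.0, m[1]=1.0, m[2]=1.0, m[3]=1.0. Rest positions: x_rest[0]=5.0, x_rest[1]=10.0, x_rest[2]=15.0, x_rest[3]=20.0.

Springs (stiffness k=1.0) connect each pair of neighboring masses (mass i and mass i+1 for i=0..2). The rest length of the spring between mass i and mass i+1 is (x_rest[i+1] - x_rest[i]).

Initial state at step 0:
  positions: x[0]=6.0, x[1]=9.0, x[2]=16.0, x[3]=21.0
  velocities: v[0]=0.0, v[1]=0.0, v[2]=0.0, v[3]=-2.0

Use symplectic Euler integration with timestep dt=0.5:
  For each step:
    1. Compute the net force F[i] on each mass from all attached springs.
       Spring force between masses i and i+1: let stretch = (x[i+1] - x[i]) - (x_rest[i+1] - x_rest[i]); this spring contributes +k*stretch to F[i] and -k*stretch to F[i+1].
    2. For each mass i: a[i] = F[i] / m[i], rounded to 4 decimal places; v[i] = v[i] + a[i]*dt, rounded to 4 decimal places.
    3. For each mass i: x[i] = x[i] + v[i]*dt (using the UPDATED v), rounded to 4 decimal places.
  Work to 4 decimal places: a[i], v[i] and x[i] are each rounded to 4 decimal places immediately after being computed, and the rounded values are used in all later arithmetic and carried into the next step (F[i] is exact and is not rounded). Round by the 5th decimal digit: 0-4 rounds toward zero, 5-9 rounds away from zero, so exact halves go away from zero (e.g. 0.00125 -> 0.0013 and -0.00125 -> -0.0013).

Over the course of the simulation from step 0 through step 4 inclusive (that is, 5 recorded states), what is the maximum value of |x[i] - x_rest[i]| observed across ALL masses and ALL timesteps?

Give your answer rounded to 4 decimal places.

Answer: 2.1093

Derivation:
Step 0: x=[6.0000 9.0000 16.0000 21.0000] v=[0.0000 0.0000 0.0000 -2.0000]
Step 1: x=[5.5000 10.0000 15.5000 20.0000] v=[-1.0000 2.0000 -1.0000 -2.0000]
Step 2: x=[4.8750 11.2500 14.7500 19.1250] v=[-1.2500 2.5000 -1.5000 -1.7500]
Step 3: x=[4.5938 11.7813 14.2188 18.4063] v=[-0.5625 1.0625 -1.0625 -1.4375]
Step 4: x=[4.8595 11.1251 14.1251 17.8907] v=[0.5313 -1.3125 -0.1875 -1.0313]
Max displacement = 2.1093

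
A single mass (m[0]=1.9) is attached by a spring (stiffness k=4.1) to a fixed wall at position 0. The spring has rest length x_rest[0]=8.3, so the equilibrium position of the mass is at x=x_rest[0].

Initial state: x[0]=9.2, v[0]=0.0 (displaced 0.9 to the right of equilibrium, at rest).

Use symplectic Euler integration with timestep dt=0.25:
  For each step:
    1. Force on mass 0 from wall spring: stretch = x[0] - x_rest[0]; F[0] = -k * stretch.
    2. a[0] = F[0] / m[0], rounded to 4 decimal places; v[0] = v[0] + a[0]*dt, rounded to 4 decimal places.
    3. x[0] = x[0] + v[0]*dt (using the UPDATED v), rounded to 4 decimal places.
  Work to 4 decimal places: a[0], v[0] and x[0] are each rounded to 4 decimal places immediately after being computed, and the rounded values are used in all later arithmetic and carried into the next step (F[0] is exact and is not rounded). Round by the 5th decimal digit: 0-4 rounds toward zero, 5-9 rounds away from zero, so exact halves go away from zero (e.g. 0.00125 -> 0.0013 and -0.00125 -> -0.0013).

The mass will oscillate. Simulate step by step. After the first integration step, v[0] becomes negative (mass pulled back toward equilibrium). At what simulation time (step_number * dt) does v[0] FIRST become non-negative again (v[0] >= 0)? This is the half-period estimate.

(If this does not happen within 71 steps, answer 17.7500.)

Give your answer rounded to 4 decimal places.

Answer: 2.2500

Derivation:
Step 0: x=[9.2000] v=[0.0000]
Step 1: x=[9.0786] v=[-0.4855]
Step 2: x=[8.8522] v=[-0.9055]
Step 3: x=[8.5514] v=[-1.2034]
Step 4: x=[8.2167] v=[-1.3390]
Step 5: x=[7.8932] v=[-1.2941]
Step 6: x=[7.6245] v=[-1.0747]
Step 7: x=[7.4469] v=[-0.7103]
Step 8: x=[7.3844] v=[-0.2501]
Step 9: x=[7.4454] v=[0.2439]
First v>=0 after going negative at step 9, time=2.2500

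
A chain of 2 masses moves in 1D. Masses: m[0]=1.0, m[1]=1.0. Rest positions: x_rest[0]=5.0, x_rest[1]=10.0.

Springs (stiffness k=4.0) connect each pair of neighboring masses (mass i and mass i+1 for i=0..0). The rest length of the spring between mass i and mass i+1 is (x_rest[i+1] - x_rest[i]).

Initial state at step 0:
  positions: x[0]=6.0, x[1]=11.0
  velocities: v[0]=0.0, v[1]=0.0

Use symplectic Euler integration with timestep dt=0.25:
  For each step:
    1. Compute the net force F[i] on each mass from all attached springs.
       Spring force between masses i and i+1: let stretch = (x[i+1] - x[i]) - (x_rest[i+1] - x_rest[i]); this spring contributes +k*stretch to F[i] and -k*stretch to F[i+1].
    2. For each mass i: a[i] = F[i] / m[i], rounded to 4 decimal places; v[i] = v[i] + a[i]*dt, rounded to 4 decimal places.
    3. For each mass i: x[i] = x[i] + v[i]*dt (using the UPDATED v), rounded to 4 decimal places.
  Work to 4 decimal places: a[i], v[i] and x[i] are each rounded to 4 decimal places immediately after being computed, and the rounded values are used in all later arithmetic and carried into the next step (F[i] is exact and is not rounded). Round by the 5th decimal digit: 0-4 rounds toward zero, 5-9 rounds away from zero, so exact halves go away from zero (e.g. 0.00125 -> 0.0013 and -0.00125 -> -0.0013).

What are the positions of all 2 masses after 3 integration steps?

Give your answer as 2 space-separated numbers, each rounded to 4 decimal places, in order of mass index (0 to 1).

Step 0: x=[6.0000 11.0000] v=[0.0000 0.0000]
Step 1: x=[6.0000 11.0000] v=[0.0000 0.0000]
Step 2: x=[6.0000 11.0000] v=[0.0000 0.0000]
Step 3: x=[6.0000 11.0000] v=[0.0000 0.0000]

Answer: 6.0000 11.0000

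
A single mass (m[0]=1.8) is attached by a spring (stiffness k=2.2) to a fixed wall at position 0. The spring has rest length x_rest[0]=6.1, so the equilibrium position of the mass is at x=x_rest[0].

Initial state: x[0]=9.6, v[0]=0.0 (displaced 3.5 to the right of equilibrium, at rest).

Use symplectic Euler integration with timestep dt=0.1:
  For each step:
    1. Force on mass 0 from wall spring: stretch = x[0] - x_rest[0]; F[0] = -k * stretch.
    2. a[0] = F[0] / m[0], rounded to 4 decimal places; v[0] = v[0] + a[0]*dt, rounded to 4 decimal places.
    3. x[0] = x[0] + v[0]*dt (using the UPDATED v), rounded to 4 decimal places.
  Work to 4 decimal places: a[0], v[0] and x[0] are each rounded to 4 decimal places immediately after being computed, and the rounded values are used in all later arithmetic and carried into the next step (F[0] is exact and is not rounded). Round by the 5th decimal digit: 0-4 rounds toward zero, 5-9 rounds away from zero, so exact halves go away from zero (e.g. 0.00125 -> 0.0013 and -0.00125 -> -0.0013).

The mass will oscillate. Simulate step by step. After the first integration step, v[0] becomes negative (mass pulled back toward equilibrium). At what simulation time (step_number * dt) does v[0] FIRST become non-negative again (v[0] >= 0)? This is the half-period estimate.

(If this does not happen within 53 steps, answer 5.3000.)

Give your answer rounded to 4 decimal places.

Step 0: x=[9.6000] v=[0.0000]
Step 1: x=[9.5572] v=[-0.4278]
Step 2: x=[9.4722] v=[-0.8504]
Step 3: x=[9.3459] v=[-1.2626]
Step 4: x=[9.1800] v=[-1.6593]
Step 5: x=[8.9764] v=[-2.0357]
Step 6: x=[8.7377] v=[-2.3873]
Step 7: x=[8.4667] v=[-2.7097]
Step 8: x=[8.1668] v=[-2.9990]
Step 9: x=[7.8416] v=[-3.2516]
Step 10: x=[7.4952] v=[-3.4645]
Step 11: x=[7.1317] v=[-3.6350]
Step 12: x=[6.7556] v=[-3.7611]
Step 13: x=[6.3715] v=[-3.8412]
Step 14: x=[5.9841] v=[-3.8744]
Step 15: x=[5.5981] v=[-3.8602]
Step 16: x=[5.2182] v=[-3.7989]
Step 17: x=[4.8491] v=[-3.6911]
Step 18: x=[4.4953] v=[-3.5382]
Step 19: x=[4.1611] v=[-3.3421]
Step 20: x=[3.8506] v=[-3.1051]
Step 21: x=[3.5676] v=[-2.8302]
Step 22: x=[3.3155] v=[-2.5207]
Step 23: x=[3.0975] v=[-2.1804]
Step 24: x=[2.9162] v=[-1.8134]
Step 25: x=[2.7738] v=[-1.4243]
Step 26: x=[2.6720] v=[-1.0178]
Step 27: x=[2.6121] v=[-0.5988]
Step 28: x=[2.5949] v=[-0.1725]
Step 29: x=[2.6205] v=[0.2559]
First v>=0 after going negative at step 29, time=2.9000

Answer: 2.9000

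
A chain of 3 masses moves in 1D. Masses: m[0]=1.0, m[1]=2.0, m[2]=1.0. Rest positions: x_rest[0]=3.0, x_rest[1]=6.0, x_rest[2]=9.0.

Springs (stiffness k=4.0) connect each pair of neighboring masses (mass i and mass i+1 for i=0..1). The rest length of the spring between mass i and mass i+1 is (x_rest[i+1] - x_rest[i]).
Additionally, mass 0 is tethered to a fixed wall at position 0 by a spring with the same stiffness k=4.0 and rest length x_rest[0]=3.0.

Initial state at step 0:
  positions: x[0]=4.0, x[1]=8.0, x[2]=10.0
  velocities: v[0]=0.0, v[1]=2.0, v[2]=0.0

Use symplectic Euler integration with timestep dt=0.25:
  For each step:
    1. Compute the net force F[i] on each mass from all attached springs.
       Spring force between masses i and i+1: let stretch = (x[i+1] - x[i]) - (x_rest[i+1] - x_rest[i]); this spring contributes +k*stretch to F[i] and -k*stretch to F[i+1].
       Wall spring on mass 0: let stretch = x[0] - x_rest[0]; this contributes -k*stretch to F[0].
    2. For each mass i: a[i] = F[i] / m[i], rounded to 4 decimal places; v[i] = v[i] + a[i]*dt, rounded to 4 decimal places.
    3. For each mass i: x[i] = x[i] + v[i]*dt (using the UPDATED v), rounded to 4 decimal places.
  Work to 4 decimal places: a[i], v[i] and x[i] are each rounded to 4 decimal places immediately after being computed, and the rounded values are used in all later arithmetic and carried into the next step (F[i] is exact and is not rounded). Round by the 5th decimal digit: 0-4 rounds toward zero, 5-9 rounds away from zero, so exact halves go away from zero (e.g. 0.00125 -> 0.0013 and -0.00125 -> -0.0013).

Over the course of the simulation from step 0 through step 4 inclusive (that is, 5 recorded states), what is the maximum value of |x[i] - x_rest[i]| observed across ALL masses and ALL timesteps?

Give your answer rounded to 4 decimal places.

Answer: 2.8887

Derivation:
Step 0: x=[4.0000 8.0000 10.0000] v=[0.0000 2.0000 0.0000]
Step 1: x=[4.0000 8.2500 10.2500] v=[0.0000 1.0000 1.0000]
Step 2: x=[4.0625 8.2188 10.7500] v=[0.2500 -0.1250 2.0000]
Step 3: x=[4.1485 7.9844 11.3672] v=[0.3438 -0.9376 2.4688]
Step 4: x=[4.1563 7.6934 11.8887] v=[0.0312 -1.1642 2.0860]
Max displacement = 2.8887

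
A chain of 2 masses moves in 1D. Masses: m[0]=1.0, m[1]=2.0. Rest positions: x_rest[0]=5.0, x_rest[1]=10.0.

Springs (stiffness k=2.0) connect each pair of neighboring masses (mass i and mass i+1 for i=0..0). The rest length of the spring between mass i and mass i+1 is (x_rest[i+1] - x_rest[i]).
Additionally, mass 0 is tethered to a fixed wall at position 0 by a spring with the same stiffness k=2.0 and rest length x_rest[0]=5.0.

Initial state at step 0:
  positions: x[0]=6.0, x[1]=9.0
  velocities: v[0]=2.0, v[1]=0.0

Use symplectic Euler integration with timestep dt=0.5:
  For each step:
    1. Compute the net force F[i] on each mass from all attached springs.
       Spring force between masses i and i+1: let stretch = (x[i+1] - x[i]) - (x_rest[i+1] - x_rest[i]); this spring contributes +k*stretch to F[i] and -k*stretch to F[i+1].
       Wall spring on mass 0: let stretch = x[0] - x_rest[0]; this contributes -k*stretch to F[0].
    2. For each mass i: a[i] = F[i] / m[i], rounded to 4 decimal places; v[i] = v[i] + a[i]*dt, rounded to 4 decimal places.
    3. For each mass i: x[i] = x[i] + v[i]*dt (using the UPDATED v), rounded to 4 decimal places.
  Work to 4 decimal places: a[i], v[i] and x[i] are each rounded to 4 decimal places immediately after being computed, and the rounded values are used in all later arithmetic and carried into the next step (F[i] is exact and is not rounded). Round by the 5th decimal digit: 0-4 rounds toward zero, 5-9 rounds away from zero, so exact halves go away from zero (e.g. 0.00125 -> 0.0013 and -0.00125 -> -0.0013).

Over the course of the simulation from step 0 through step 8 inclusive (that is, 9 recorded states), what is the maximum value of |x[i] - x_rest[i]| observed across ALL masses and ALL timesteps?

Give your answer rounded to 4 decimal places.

Answer: 1.8243

Derivation:
Step 0: x=[6.0000 9.0000] v=[2.0000 0.0000]
Step 1: x=[5.5000 9.5000] v=[-1.0000 1.0000]
Step 2: x=[4.2500 10.2500] v=[-2.5000 1.5000]
Step 3: x=[3.8750 10.7500] v=[-0.7500 1.0000]
Step 4: x=[5.0000 10.7813] v=[2.2500 0.0625]
Step 5: x=[6.5157 10.6172] v=[3.0313 -0.3282]
Step 6: x=[6.8243 10.6778] v=[0.6171 0.1211]
Step 7: x=[5.6475 11.0250] v=[-2.3537 0.6944]
Step 8: x=[4.3357 11.2779] v=[-2.6237 0.5057]
Max displacement = 1.8243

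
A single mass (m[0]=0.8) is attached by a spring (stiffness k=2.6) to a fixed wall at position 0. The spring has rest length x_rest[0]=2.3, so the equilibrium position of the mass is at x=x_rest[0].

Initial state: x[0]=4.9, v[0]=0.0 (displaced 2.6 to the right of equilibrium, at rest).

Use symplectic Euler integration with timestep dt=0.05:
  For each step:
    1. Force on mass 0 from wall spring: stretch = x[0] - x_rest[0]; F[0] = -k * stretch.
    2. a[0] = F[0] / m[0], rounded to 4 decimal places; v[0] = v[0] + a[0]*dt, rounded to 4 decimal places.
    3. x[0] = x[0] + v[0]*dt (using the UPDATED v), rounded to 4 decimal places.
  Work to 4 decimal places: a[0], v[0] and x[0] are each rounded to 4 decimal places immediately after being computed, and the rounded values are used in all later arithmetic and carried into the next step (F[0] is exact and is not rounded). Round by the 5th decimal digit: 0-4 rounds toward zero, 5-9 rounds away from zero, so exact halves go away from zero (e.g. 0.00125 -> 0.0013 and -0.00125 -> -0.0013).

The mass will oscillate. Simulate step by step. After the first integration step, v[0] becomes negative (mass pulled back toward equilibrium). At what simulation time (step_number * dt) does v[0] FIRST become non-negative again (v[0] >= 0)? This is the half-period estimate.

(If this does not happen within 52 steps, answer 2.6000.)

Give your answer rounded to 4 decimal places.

Step 0: x=[4.9000] v=[0.0000]
Step 1: x=[4.8789] v=[-0.4225]
Step 2: x=[4.8368] v=[-0.8416]
Step 3: x=[4.7741] v=[-1.2538]
Step 4: x=[4.6913] v=[-1.6558]
Step 5: x=[4.5891] v=[-2.0444]
Step 6: x=[4.4683] v=[-2.4164]
Step 7: x=[4.3299] v=[-2.7688]
Step 8: x=[4.1750] v=[-3.0987]
Step 9: x=[4.0048] v=[-3.4034]
Step 10: x=[3.8208] v=[-3.6804]
Step 11: x=[3.6244] v=[-3.9275]
Step 12: x=[3.4173] v=[-4.1427]
Step 13: x=[3.2011] v=[-4.3243]
Step 14: x=[2.9776] v=[-4.4707]
Step 15: x=[2.7486] v=[-4.5808]
Step 16: x=[2.5159] v=[-4.6537]
Step 17: x=[2.2815] v=[-4.6888]
Step 18: x=[2.0472] v=[-4.6858]
Step 19: x=[1.8150] v=[-4.6447]
Step 20: x=[1.5867] v=[-4.5659]
Step 21: x=[1.3642] v=[-4.4500]
Step 22: x=[1.1493] v=[-4.2979]
Step 23: x=[0.9438] v=[-4.1109]
Step 24: x=[0.7493] v=[-3.8905]
Step 25: x=[0.5674] v=[-3.6385]
Step 26: x=[0.3996] v=[-3.3570]
Step 27: x=[0.2472] v=[-3.0482]
Step 28: x=[0.1115] v=[-2.7146]
Step 29: x=[-0.0065] v=[-2.3590]
Step 30: x=[-0.1057] v=[-1.9842]
Step 31: x=[-0.1854] v=[-1.5933]
Step 32: x=[-0.2449] v=[-1.1894]
Step 33: x=[-0.2837] v=[-0.7759]
Step 34: x=[-0.3015] v=[-0.3561]
Step 35: x=[-0.2982] v=[0.0666]
First v>=0 after going negative at step 35, time=1.7500

Answer: 1.7500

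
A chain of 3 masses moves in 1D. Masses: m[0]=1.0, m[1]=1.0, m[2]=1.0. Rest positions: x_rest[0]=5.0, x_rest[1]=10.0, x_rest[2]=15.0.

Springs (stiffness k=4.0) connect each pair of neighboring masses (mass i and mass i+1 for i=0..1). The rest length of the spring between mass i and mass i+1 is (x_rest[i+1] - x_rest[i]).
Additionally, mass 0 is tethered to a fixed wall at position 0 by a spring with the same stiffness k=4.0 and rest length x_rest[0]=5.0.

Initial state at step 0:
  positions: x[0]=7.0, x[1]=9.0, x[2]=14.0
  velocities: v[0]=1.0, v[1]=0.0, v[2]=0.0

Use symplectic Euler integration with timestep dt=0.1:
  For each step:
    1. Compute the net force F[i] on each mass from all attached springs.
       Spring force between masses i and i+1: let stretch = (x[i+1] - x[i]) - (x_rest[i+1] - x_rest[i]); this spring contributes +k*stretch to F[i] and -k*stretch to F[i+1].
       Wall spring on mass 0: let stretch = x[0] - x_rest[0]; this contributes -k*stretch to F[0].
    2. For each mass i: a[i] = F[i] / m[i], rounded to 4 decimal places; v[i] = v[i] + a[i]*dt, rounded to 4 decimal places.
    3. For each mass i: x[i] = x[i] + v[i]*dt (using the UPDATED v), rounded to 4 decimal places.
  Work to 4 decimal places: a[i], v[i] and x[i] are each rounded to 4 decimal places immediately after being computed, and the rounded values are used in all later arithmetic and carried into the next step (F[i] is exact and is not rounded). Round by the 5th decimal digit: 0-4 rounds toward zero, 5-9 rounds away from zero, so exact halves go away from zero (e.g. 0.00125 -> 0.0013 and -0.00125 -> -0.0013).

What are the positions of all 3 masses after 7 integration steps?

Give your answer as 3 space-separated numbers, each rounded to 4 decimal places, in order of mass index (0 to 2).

Answer: 3.9112 10.7557 14.4540

Derivation:
Step 0: x=[7.0000 9.0000 14.0000] v=[1.0000 0.0000 0.0000]
Step 1: x=[6.9000 9.1200 14.0000] v=[-1.0000 1.2000 0.0000]
Step 2: x=[6.6128 9.3464 14.0048] v=[-2.8720 2.2640 0.0480]
Step 3: x=[6.1704 9.6498 14.0233] v=[-4.4237 3.0339 0.1846]
Step 4: x=[5.6204 9.9890 14.0668] v=[-5.5001 3.3915 0.4352]
Step 5: x=[5.0203 10.3165 14.1472] v=[-6.0008 3.2752 0.8041]
Step 6: x=[4.4313 10.5854 14.2744] v=[-5.8904 2.6890 1.2718]
Step 7: x=[3.9112 10.7557 14.4540] v=[-5.2013 1.7030 1.7962]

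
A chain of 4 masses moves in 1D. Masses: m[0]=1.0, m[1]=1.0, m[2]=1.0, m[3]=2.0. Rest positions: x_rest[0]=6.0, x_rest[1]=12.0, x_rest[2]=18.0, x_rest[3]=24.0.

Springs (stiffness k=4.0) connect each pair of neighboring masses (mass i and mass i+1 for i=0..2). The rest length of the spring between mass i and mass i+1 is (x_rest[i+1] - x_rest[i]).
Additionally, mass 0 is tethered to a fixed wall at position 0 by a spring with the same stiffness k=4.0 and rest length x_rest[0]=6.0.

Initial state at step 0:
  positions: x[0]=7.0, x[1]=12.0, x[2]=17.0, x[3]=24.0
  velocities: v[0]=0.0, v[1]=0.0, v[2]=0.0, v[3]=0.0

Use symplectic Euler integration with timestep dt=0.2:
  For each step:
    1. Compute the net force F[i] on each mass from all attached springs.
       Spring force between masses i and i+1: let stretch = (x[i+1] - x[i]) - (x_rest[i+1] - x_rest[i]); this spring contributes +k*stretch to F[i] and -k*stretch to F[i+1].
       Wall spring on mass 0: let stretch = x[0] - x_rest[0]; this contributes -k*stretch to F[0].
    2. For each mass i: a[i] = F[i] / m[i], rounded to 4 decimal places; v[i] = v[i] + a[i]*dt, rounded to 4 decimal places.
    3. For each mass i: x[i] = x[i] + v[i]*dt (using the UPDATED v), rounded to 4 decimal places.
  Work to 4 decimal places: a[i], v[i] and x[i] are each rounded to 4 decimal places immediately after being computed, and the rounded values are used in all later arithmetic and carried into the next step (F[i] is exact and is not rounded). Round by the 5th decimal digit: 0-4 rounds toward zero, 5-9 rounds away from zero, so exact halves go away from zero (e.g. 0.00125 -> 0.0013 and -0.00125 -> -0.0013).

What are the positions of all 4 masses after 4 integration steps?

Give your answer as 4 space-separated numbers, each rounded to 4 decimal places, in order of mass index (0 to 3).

Step 0: x=[7.0000 12.0000 17.0000 24.0000] v=[0.0000 0.0000 0.0000 0.0000]
Step 1: x=[6.6800 12.0000 17.3200 23.9200] v=[-1.6000 0.0000 1.6000 -0.4000]
Step 2: x=[6.1424 12.0000 17.8448 23.7920] v=[-2.6880 0.0000 2.6240 -0.6400]
Step 3: x=[5.5592 11.9980 18.3860 23.6682] v=[-2.9158 -0.0102 2.7059 -0.6189]
Step 4: x=[5.1168 11.9878 18.7503 23.6018] v=[-2.2121 -0.0508 1.8213 -0.3318]

Answer: 5.1168 11.9878 18.7503 23.6018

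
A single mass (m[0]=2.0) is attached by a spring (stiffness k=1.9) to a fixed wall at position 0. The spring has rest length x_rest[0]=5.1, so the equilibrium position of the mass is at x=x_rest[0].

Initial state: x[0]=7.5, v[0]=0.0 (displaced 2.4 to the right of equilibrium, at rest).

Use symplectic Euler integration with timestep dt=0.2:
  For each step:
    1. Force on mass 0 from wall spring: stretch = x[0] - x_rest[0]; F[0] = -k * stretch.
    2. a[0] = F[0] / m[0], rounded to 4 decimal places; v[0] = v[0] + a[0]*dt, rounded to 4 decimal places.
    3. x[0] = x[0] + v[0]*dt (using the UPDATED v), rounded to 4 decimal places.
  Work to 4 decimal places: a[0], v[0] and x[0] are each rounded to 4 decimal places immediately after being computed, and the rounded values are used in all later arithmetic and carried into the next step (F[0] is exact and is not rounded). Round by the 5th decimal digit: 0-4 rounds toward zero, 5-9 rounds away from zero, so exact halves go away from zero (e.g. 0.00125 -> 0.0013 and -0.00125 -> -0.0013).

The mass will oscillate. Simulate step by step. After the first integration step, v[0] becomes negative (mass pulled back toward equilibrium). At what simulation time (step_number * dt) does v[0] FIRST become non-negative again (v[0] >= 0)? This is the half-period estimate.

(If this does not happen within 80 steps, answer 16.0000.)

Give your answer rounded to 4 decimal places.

Step 0: x=[7.5000] v=[0.0000]
Step 1: x=[7.4088] v=[-0.4560]
Step 2: x=[7.2299] v=[-0.8947]
Step 3: x=[6.9700] v=[-1.2994]
Step 4: x=[6.6391] v=[-1.6547]
Step 5: x=[6.2497] v=[-1.9471]
Step 6: x=[5.8166] v=[-2.1655]
Step 7: x=[5.3563] v=[-2.3017]
Step 8: x=[4.8862] v=[-2.3504]
Step 9: x=[4.4242] v=[-2.3098]
Step 10: x=[3.9879] v=[-2.1814]
Step 11: x=[3.5939] v=[-1.9701]
Step 12: x=[3.2571] v=[-1.6839]
Step 13: x=[2.9904] v=[-1.3337]
Step 14: x=[2.8038] v=[-0.9329]
Step 15: x=[2.7045] v=[-0.4966]
Step 16: x=[2.6962] v=[-0.0415]
Step 17: x=[2.7792] v=[0.4152]
First v>=0 after going negative at step 17, time=3.4000

Answer: 3.4000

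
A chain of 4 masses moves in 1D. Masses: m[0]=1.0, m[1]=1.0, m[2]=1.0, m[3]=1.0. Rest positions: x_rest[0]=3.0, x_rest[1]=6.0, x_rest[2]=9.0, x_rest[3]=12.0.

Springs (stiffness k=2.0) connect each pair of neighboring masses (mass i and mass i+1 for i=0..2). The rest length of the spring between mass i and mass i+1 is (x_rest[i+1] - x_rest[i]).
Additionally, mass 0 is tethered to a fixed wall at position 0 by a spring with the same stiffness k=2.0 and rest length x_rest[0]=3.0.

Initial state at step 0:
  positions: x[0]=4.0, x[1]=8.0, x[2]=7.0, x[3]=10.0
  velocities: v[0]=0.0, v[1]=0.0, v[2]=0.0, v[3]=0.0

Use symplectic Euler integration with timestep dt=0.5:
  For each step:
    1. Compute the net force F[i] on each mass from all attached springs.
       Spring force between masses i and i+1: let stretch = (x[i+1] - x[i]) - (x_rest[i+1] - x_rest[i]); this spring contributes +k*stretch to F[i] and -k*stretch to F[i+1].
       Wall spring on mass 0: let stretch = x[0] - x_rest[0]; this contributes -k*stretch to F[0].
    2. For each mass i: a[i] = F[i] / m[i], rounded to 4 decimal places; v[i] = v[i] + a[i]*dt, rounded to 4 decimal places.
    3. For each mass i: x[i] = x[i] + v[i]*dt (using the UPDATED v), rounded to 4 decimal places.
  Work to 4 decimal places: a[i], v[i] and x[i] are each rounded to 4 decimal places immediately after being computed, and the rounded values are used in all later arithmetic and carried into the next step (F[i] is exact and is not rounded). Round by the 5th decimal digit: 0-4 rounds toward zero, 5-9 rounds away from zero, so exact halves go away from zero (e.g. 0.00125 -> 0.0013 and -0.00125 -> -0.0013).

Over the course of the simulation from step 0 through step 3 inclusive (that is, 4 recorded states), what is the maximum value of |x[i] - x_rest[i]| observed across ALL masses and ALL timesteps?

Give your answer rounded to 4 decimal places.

Answer: 2.2500

Derivation:
Step 0: x=[4.0000 8.0000 7.0000 10.0000] v=[0.0000 0.0000 0.0000 0.0000]
Step 1: x=[4.0000 5.5000 9.0000 10.0000] v=[0.0000 -5.0000 4.0000 0.0000]
Step 2: x=[2.7500 4.0000 9.7500 11.0000] v=[-2.5000 -3.0000 1.5000 2.0000]
Step 3: x=[0.7500 4.7500 8.2500 12.8750] v=[-4.0000 1.5000 -3.0000 3.7500]
Max displacement = 2.2500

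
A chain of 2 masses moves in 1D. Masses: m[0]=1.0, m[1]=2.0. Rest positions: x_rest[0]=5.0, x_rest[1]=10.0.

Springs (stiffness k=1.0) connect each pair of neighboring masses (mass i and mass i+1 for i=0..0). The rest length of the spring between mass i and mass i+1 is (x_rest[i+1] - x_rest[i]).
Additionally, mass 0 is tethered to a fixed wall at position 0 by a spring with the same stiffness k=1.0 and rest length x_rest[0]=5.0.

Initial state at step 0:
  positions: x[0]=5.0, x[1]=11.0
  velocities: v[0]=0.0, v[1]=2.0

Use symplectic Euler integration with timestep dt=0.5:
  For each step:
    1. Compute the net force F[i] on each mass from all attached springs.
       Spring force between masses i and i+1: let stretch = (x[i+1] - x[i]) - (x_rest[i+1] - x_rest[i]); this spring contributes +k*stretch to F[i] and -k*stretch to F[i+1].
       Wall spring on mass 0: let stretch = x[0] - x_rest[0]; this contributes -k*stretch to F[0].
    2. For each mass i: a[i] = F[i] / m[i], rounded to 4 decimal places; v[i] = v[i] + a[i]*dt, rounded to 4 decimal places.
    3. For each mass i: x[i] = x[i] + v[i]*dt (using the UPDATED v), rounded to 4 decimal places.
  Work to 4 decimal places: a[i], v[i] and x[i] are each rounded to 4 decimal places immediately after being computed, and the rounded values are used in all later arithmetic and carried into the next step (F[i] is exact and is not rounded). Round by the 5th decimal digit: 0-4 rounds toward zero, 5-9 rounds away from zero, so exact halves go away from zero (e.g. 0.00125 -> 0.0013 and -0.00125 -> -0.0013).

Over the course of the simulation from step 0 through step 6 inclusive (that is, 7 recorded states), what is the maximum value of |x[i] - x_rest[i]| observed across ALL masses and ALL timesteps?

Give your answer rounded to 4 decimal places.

Step 0: x=[5.0000 11.0000] v=[0.0000 2.0000]
Step 1: x=[5.2500 11.8750] v=[0.5000 1.7500]
Step 2: x=[5.8438 12.5469] v=[1.1875 1.3438]
Step 3: x=[6.6524 13.0059] v=[1.6172 0.9180]
Step 4: x=[7.3863 13.2957] v=[1.4678 0.5796]
Step 5: x=[7.7510 13.4719] v=[0.7294 0.3523]
Step 6: x=[7.6082 13.5580] v=[-0.2857 0.1721]
Max displacement = 3.5580

Answer: 3.5580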